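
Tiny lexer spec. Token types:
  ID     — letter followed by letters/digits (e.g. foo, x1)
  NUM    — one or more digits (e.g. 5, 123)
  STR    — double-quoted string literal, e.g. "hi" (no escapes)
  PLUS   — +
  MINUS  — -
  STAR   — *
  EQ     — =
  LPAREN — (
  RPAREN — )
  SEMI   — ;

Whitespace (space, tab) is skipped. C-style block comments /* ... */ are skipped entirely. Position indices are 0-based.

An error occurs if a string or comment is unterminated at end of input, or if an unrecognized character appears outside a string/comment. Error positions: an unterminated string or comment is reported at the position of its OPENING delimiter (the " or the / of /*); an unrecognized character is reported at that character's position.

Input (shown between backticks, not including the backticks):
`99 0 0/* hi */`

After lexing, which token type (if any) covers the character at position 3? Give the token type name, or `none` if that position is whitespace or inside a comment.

Answer: NUM

Derivation:
pos=0: emit NUM '99' (now at pos=2)
pos=3: emit NUM '0' (now at pos=4)
pos=5: emit NUM '0' (now at pos=6)
pos=6: enter COMMENT mode (saw '/*')
exit COMMENT mode (now at pos=14)
DONE. 3 tokens: [NUM, NUM, NUM]
Position 3: char is '0' -> NUM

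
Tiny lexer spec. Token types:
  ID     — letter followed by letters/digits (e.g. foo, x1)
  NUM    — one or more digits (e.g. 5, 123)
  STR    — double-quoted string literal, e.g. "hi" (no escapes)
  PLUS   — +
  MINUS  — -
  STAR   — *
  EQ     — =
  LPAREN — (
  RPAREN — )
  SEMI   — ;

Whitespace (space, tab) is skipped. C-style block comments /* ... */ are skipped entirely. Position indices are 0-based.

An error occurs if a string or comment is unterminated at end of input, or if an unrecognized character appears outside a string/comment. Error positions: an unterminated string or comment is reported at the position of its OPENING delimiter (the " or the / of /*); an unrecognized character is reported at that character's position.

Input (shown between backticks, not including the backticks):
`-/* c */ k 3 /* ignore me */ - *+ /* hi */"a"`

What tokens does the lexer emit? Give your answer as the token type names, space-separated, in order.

Answer: MINUS ID NUM MINUS STAR PLUS STR

Derivation:
pos=0: emit MINUS '-'
pos=1: enter COMMENT mode (saw '/*')
exit COMMENT mode (now at pos=8)
pos=9: emit ID 'k' (now at pos=10)
pos=11: emit NUM '3' (now at pos=12)
pos=13: enter COMMENT mode (saw '/*')
exit COMMENT mode (now at pos=28)
pos=29: emit MINUS '-'
pos=31: emit STAR '*'
pos=32: emit PLUS '+'
pos=34: enter COMMENT mode (saw '/*')
exit COMMENT mode (now at pos=42)
pos=42: enter STRING mode
pos=42: emit STR "a" (now at pos=45)
DONE. 7 tokens: [MINUS, ID, NUM, MINUS, STAR, PLUS, STR]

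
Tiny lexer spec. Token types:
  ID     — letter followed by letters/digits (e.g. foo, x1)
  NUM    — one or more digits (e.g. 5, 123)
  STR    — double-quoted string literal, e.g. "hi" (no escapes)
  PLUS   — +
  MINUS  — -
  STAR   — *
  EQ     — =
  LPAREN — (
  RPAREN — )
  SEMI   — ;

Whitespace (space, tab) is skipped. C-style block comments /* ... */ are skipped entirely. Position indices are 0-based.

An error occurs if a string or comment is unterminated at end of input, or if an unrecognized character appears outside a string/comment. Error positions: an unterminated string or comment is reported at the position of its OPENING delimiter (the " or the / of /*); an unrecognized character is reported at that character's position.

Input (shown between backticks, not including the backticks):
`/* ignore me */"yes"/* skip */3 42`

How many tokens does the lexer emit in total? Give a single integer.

pos=0: enter COMMENT mode (saw '/*')
exit COMMENT mode (now at pos=15)
pos=15: enter STRING mode
pos=15: emit STR "yes" (now at pos=20)
pos=20: enter COMMENT mode (saw '/*')
exit COMMENT mode (now at pos=30)
pos=30: emit NUM '3' (now at pos=31)
pos=32: emit NUM '42' (now at pos=34)
DONE. 3 tokens: [STR, NUM, NUM]

Answer: 3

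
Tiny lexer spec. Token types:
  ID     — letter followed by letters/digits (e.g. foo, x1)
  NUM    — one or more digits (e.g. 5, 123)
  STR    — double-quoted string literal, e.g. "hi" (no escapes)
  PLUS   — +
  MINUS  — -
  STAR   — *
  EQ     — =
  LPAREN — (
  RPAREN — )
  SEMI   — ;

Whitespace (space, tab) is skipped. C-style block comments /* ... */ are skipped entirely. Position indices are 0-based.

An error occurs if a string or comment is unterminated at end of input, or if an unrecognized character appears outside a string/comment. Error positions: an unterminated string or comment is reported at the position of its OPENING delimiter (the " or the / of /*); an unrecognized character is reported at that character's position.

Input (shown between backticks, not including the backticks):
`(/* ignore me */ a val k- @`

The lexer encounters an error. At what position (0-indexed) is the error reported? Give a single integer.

pos=0: emit LPAREN '('
pos=1: enter COMMENT mode (saw '/*')
exit COMMENT mode (now at pos=16)
pos=17: emit ID 'a' (now at pos=18)
pos=19: emit ID 'val' (now at pos=22)
pos=23: emit ID 'k' (now at pos=24)
pos=24: emit MINUS '-'
pos=26: ERROR — unrecognized char '@'

Answer: 26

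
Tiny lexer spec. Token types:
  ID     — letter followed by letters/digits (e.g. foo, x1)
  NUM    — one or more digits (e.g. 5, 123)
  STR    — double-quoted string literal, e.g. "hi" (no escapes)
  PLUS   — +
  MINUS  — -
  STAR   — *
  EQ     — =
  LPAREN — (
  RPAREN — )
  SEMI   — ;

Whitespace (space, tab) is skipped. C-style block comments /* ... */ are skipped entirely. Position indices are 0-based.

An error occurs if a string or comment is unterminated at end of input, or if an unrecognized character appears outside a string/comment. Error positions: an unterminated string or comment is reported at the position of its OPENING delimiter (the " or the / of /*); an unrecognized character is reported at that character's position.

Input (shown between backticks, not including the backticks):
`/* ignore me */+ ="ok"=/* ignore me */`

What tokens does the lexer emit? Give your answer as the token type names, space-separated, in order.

Answer: PLUS EQ STR EQ

Derivation:
pos=0: enter COMMENT mode (saw '/*')
exit COMMENT mode (now at pos=15)
pos=15: emit PLUS '+'
pos=17: emit EQ '='
pos=18: enter STRING mode
pos=18: emit STR "ok" (now at pos=22)
pos=22: emit EQ '='
pos=23: enter COMMENT mode (saw '/*')
exit COMMENT mode (now at pos=38)
DONE. 4 tokens: [PLUS, EQ, STR, EQ]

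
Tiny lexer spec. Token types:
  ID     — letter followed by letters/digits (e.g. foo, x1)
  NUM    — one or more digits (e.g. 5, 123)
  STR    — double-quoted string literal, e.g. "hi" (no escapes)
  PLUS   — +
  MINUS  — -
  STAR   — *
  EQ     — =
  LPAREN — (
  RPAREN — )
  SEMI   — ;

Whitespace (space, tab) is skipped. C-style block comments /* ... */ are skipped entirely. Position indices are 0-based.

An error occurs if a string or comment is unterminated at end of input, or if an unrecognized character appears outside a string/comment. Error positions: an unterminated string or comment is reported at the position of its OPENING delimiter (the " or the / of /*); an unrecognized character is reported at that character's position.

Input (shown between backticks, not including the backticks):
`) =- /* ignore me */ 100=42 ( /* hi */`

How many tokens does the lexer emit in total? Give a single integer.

pos=0: emit RPAREN ')'
pos=2: emit EQ '='
pos=3: emit MINUS '-'
pos=5: enter COMMENT mode (saw '/*')
exit COMMENT mode (now at pos=20)
pos=21: emit NUM '100' (now at pos=24)
pos=24: emit EQ '='
pos=25: emit NUM '42' (now at pos=27)
pos=28: emit LPAREN '('
pos=30: enter COMMENT mode (saw '/*')
exit COMMENT mode (now at pos=38)
DONE. 7 tokens: [RPAREN, EQ, MINUS, NUM, EQ, NUM, LPAREN]

Answer: 7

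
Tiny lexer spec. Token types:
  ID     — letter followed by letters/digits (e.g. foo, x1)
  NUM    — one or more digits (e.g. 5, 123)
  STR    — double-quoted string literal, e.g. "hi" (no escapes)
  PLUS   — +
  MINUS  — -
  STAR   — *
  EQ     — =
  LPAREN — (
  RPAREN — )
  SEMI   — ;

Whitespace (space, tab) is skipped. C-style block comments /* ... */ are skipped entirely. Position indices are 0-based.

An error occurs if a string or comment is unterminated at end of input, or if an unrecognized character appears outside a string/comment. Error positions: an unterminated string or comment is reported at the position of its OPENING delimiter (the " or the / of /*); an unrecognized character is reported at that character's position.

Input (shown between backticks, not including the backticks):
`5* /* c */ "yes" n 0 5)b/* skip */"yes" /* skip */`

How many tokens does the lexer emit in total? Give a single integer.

Answer: 9

Derivation:
pos=0: emit NUM '5' (now at pos=1)
pos=1: emit STAR '*'
pos=3: enter COMMENT mode (saw '/*')
exit COMMENT mode (now at pos=10)
pos=11: enter STRING mode
pos=11: emit STR "yes" (now at pos=16)
pos=17: emit ID 'n' (now at pos=18)
pos=19: emit NUM '0' (now at pos=20)
pos=21: emit NUM '5' (now at pos=22)
pos=22: emit RPAREN ')'
pos=23: emit ID 'b' (now at pos=24)
pos=24: enter COMMENT mode (saw '/*')
exit COMMENT mode (now at pos=34)
pos=34: enter STRING mode
pos=34: emit STR "yes" (now at pos=39)
pos=40: enter COMMENT mode (saw '/*')
exit COMMENT mode (now at pos=50)
DONE. 9 tokens: [NUM, STAR, STR, ID, NUM, NUM, RPAREN, ID, STR]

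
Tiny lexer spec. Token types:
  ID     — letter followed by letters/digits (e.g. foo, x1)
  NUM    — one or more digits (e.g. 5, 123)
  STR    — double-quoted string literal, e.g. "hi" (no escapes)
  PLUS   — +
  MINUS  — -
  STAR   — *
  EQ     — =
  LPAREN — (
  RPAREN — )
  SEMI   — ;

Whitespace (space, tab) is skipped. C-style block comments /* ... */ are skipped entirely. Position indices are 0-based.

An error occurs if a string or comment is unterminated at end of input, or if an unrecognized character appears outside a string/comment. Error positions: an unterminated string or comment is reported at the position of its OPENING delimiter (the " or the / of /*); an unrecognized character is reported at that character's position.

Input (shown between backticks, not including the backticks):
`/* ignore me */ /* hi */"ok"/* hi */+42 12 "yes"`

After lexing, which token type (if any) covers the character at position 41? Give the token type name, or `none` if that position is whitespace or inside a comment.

Answer: NUM

Derivation:
pos=0: enter COMMENT mode (saw '/*')
exit COMMENT mode (now at pos=15)
pos=16: enter COMMENT mode (saw '/*')
exit COMMENT mode (now at pos=24)
pos=24: enter STRING mode
pos=24: emit STR "ok" (now at pos=28)
pos=28: enter COMMENT mode (saw '/*')
exit COMMENT mode (now at pos=36)
pos=36: emit PLUS '+'
pos=37: emit NUM '42' (now at pos=39)
pos=40: emit NUM '12' (now at pos=42)
pos=43: enter STRING mode
pos=43: emit STR "yes" (now at pos=48)
DONE. 5 tokens: [STR, PLUS, NUM, NUM, STR]
Position 41: char is '2' -> NUM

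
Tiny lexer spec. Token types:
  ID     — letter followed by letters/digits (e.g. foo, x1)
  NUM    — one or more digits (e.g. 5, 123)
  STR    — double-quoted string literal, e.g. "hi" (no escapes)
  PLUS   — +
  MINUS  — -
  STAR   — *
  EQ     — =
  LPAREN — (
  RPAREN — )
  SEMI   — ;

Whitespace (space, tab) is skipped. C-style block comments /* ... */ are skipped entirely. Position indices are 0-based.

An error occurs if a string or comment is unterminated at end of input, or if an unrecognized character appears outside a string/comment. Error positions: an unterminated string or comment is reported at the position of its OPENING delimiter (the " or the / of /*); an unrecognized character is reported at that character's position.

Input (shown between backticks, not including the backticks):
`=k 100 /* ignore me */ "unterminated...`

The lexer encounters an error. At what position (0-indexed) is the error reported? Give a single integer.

Answer: 23

Derivation:
pos=0: emit EQ '='
pos=1: emit ID 'k' (now at pos=2)
pos=3: emit NUM '100' (now at pos=6)
pos=7: enter COMMENT mode (saw '/*')
exit COMMENT mode (now at pos=22)
pos=23: enter STRING mode
pos=23: ERROR — unterminated string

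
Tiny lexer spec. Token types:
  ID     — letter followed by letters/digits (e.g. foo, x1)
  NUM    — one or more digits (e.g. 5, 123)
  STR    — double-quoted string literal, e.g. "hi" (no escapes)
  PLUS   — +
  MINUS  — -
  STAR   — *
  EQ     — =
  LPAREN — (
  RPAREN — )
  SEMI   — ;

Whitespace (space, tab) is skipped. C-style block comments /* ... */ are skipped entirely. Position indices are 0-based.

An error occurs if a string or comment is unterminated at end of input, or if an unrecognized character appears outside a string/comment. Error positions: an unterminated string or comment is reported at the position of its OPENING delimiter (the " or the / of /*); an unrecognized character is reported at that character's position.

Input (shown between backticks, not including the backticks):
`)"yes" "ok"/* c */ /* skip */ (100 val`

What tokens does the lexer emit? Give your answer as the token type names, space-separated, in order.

pos=0: emit RPAREN ')'
pos=1: enter STRING mode
pos=1: emit STR "yes" (now at pos=6)
pos=7: enter STRING mode
pos=7: emit STR "ok" (now at pos=11)
pos=11: enter COMMENT mode (saw '/*')
exit COMMENT mode (now at pos=18)
pos=19: enter COMMENT mode (saw '/*')
exit COMMENT mode (now at pos=29)
pos=30: emit LPAREN '('
pos=31: emit NUM '100' (now at pos=34)
pos=35: emit ID 'val' (now at pos=38)
DONE. 6 tokens: [RPAREN, STR, STR, LPAREN, NUM, ID]

Answer: RPAREN STR STR LPAREN NUM ID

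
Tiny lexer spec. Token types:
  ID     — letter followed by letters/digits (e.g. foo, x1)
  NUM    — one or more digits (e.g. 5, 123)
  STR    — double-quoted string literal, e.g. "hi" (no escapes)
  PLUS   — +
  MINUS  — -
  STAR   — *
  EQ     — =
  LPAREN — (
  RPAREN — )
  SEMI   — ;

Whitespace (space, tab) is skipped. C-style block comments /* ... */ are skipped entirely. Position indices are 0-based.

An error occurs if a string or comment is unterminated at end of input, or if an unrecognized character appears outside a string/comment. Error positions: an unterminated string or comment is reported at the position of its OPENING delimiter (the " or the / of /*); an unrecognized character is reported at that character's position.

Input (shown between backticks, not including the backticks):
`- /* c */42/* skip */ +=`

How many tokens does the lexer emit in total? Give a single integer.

Answer: 4

Derivation:
pos=0: emit MINUS '-'
pos=2: enter COMMENT mode (saw '/*')
exit COMMENT mode (now at pos=9)
pos=9: emit NUM '42' (now at pos=11)
pos=11: enter COMMENT mode (saw '/*')
exit COMMENT mode (now at pos=21)
pos=22: emit PLUS '+'
pos=23: emit EQ '='
DONE. 4 tokens: [MINUS, NUM, PLUS, EQ]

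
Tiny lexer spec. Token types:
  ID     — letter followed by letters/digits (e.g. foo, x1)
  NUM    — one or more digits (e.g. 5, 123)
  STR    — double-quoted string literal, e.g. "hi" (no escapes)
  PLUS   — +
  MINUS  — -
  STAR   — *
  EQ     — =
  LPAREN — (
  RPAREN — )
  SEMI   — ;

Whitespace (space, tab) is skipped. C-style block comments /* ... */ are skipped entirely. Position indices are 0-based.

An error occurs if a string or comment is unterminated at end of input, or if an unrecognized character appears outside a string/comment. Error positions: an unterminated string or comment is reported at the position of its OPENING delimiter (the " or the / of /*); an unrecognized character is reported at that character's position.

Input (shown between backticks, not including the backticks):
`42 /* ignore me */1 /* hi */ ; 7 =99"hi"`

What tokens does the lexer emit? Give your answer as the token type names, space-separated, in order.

pos=0: emit NUM '42' (now at pos=2)
pos=3: enter COMMENT mode (saw '/*')
exit COMMENT mode (now at pos=18)
pos=18: emit NUM '1' (now at pos=19)
pos=20: enter COMMENT mode (saw '/*')
exit COMMENT mode (now at pos=28)
pos=29: emit SEMI ';'
pos=31: emit NUM '7' (now at pos=32)
pos=33: emit EQ '='
pos=34: emit NUM '99' (now at pos=36)
pos=36: enter STRING mode
pos=36: emit STR "hi" (now at pos=40)
DONE. 7 tokens: [NUM, NUM, SEMI, NUM, EQ, NUM, STR]

Answer: NUM NUM SEMI NUM EQ NUM STR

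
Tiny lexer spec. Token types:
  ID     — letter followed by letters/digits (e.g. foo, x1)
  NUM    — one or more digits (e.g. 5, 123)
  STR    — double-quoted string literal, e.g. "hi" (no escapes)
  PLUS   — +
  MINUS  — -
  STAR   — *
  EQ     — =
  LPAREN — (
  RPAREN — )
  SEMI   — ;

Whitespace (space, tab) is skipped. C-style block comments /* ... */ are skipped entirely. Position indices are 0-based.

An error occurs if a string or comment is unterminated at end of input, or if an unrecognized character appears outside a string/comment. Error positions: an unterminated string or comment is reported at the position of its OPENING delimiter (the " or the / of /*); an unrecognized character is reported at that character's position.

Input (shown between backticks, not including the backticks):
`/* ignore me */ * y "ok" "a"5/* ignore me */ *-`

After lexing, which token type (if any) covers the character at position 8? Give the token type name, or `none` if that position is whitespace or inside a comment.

pos=0: enter COMMENT mode (saw '/*')
exit COMMENT mode (now at pos=15)
pos=16: emit STAR '*'
pos=18: emit ID 'y' (now at pos=19)
pos=20: enter STRING mode
pos=20: emit STR "ok" (now at pos=24)
pos=25: enter STRING mode
pos=25: emit STR "a" (now at pos=28)
pos=28: emit NUM '5' (now at pos=29)
pos=29: enter COMMENT mode (saw '/*')
exit COMMENT mode (now at pos=44)
pos=45: emit STAR '*'
pos=46: emit MINUS '-'
DONE. 7 tokens: [STAR, ID, STR, STR, NUM, STAR, MINUS]
Position 8: char is 'e' -> none

Answer: none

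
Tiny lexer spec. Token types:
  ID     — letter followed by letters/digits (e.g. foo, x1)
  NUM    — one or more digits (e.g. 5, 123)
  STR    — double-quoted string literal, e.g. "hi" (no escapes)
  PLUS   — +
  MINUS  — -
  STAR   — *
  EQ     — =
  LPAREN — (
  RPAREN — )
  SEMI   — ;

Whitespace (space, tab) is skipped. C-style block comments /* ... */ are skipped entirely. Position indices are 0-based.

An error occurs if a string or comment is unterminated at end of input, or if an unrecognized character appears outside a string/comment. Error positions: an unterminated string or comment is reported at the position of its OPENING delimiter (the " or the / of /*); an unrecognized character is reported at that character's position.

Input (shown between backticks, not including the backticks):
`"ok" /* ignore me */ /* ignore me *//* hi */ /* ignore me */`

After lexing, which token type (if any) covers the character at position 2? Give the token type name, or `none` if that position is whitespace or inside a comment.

pos=0: enter STRING mode
pos=0: emit STR "ok" (now at pos=4)
pos=5: enter COMMENT mode (saw '/*')
exit COMMENT mode (now at pos=20)
pos=21: enter COMMENT mode (saw '/*')
exit COMMENT mode (now at pos=36)
pos=36: enter COMMENT mode (saw '/*')
exit COMMENT mode (now at pos=44)
pos=45: enter COMMENT mode (saw '/*')
exit COMMENT mode (now at pos=60)
DONE. 1 tokens: [STR]
Position 2: char is 'k' -> STR

Answer: STR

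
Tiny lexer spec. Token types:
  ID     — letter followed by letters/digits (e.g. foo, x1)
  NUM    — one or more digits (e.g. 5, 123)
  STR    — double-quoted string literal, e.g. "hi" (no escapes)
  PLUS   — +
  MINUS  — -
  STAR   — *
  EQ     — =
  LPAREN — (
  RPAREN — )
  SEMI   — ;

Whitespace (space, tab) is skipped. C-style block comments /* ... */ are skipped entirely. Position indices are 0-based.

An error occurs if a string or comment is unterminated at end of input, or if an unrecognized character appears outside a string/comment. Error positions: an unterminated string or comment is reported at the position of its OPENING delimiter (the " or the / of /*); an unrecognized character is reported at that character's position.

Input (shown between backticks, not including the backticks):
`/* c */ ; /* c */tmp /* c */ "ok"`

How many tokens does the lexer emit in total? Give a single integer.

pos=0: enter COMMENT mode (saw '/*')
exit COMMENT mode (now at pos=7)
pos=8: emit SEMI ';'
pos=10: enter COMMENT mode (saw '/*')
exit COMMENT mode (now at pos=17)
pos=17: emit ID 'tmp' (now at pos=20)
pos=21: enter COMMENT mode (saw '/*')
exit COMMENT mode (now at pos=28)
pos=29: enter STRING mode
pos=29: emit STR "ok" (now at pos=33)
DONE. 3 tokens: [SEMI, ID, STR]

Answer: 3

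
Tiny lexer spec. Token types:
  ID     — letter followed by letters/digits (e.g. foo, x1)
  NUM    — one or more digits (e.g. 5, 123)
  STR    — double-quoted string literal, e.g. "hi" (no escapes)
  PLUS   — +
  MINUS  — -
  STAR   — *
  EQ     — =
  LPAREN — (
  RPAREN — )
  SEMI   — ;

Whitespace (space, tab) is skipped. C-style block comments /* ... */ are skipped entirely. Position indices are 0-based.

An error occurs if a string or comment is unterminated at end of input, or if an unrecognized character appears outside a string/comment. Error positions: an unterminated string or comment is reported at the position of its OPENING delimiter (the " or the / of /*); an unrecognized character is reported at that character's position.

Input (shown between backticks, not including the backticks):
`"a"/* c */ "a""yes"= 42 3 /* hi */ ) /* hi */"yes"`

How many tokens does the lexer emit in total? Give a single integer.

pos=0: enter STRING mode
pos=0: emit STR "a" (now at pos=3)
pos=3: enter COMMENT mode (saw '/*')
exit COMMENT mode (now at pos=10)
pos=11: enter STRING mode
pos=11: emit STR "a" (now at pos=14)
pos=14: enter STRING mode
pos=14: emit STR "yes" (now at pos=19)
pos=19: emit EQ '='
pos=21: emit NUM '42' (now at pos=23)
pos=24: emit NUM '3' (now at pos=25)
pos=26: enter COMMENT mode (saw '/*')
exit COMMENT mode (now at pos=34)
pos=35: emit RPAREN ')'
pos=37: enter COMMENT mode (saw '/*')
exit COMMENT mode (now at pos=45)
pos=45: enter STRING mode
pos=45: emit STR "yes" (now at pos=50)
DONE. 8 tokens: [STR, STR, STR, EQ, NUM, NUM, RPAREN, STR]

Answer: 8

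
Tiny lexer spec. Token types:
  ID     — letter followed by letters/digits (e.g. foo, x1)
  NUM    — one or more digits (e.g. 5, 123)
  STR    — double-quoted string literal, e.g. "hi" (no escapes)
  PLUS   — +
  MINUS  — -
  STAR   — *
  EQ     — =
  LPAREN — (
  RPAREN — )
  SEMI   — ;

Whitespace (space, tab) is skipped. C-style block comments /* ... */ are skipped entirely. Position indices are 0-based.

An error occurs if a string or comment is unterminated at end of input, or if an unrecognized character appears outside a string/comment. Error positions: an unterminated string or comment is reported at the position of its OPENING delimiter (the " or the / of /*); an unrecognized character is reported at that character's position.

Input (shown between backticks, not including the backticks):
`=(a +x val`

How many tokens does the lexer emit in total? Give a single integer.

pos=0: emit EQ '='
pos=1: emit LPAREN '('
pos=2: emit ID 'a' (now at pos=3)
pos=4: emit PLUS '+'
pos=5: emit ID 'x' (now at pos=6)
pos=7: emit ID 'val' (now at pos=10)
DONE. 6 tokens: [EQ, LPAREN, ID, PLUS, ID, ID]

Answer: 6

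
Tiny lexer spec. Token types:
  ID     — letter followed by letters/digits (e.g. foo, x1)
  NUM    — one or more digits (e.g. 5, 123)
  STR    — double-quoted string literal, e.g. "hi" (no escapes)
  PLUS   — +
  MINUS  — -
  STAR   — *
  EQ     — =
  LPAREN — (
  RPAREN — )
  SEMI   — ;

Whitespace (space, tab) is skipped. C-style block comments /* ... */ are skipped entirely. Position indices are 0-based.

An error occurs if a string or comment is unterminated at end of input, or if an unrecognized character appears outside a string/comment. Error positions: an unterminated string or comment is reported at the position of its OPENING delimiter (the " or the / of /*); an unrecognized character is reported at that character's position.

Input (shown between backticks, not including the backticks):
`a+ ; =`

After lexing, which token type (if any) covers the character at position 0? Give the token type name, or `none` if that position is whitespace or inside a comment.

Answer: ID

Derivation:
pos=0: emit ID 'a' (now at pos=1)
pos=1: emit PLUS '+'
pos=3: emit SEMI ';'
pos=5: emit EQ '='
DONE. 4 tokens: [ID, PLUS, SEMI, EQ]
Position 0: char is 'a' -> ID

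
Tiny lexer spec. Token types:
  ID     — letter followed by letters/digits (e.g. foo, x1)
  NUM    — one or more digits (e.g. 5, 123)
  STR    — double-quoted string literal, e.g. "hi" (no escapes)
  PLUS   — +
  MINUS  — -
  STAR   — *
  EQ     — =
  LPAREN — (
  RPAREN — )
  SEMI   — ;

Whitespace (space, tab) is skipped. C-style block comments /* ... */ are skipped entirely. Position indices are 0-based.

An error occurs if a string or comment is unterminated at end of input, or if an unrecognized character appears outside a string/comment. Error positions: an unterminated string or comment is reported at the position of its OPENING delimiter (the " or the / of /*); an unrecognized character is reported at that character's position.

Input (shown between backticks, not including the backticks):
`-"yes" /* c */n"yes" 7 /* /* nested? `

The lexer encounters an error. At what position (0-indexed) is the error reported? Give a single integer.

pos=0: emit MINUS '-'
pos=1: enter STRING mode
pos=1: emit STR "yes" (now at pos=6)
pos=7: enter COMMENT mode (saw '/*')
exit COMMENT mode (now at pos=14)
pos=14: emit ID 'n' (now at pos=15)
pos=15: enter STRING mode
pos=15: emit STR "yes" (now at pos=20)
pos=21: emit NUM '7' (now at pos=22)
pos=23: enter COMMENT mode (saw '/*')
pos=23: ERROR — unterminated comment (reached EOF)

Answer: 23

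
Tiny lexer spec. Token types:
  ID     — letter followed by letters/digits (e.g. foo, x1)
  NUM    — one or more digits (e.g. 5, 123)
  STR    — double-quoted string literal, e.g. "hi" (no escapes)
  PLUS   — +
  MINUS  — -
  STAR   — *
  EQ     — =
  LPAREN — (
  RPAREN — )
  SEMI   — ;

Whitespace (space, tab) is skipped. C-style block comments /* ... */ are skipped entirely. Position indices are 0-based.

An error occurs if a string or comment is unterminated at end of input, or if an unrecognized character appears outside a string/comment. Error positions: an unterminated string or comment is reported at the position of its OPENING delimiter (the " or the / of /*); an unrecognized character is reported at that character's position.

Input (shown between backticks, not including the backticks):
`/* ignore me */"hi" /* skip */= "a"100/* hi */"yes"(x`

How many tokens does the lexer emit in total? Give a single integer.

pos=0: enter COMMENT mode (saw '/*')
exit COMMENT mode (now at pos=15)
pos=15: enter STRING mode
pos=15: emit STR "hi" (now at pos=19)
pos=20: enter COMMENT mode (saw '/*')
exit COMMENT mode (now at pos=30)
pos=30: emit EQ '='
pos=32: enter STRING mode
pos=32: emit STR "a" (now at pos=35)
pos=35: emit NUM '100' (now at pos=38)
pos=38: enter COMMENT mode (saw '/*')
exit COMMENT mode (now at pos=46)
pos=46: enter STRING mode
pos=46: emit STR "yes" (now at pos=51)
pos=51: emit LPAREN '('
pos=52: emit ID 'x' (now at pos=53)
DONE. 7 tokens: [STR, EQ, STR, NUM, STR, LPAREN, ID]

Answer: 7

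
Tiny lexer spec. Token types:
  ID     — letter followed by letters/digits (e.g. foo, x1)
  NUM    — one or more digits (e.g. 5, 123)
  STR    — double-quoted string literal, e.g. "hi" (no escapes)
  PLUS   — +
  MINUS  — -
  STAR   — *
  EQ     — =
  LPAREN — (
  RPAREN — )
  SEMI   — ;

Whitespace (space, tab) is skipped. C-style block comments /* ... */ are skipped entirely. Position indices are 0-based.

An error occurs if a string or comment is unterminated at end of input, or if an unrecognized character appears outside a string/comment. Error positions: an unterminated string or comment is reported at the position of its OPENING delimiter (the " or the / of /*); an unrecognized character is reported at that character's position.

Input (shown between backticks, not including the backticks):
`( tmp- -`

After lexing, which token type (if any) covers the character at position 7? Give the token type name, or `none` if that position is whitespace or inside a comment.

pos=0: emit LPAREN '('
pos=2: emit ID 'tmp' (now at pos=5)
pos=5: emit MINUS '-'
pos=7: emit MINUS '-'
DONE. 4 tokens: [LPAREN, ID, MINUS, MINUS]
Position 7: char is '-' -> MINUS

Answer: MINUS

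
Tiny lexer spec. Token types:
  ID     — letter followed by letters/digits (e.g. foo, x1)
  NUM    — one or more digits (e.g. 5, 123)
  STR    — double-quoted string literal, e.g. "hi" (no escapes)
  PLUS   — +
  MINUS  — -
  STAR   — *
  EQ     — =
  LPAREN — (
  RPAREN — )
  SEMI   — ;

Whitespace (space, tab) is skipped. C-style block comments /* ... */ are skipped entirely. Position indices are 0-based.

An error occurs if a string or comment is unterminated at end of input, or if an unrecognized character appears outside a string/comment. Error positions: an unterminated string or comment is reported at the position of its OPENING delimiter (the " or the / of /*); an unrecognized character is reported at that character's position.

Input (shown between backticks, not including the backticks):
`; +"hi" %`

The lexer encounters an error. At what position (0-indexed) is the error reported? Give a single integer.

Answer: 8

Derivation:
pos=0: emit SEMI ';'
pos=2: emit PLUS '+'
pos=3: enter STRING mode
pos=3: emit STR "hi" (now at pos=7)
pos=8: ERROR — unrecognized char '%'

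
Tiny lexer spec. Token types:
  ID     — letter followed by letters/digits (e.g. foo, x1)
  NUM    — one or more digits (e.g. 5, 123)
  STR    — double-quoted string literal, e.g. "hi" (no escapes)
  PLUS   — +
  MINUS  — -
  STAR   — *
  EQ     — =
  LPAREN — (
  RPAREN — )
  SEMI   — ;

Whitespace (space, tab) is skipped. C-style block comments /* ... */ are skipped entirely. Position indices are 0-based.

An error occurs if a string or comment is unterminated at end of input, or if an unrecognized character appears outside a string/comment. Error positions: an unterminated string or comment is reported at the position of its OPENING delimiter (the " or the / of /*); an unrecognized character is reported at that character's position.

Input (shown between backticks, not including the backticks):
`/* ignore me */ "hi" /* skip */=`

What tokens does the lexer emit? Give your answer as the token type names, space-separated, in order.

Answer: STR EQ

Derivation:
pos=0: enter COMMENT mode (saw '/*')
exit COMMENT mode (now at pos=15)
pos=16: enter STRING mode
pos=16: emit STR "hi" (now at pos=20)
pos=21: enter COMMENT mode (saw '/*')
exit COMMENT mode (now at pos=31)
pos=31: emit EQ '='
DONE. 2 tokens: [STR, EQ]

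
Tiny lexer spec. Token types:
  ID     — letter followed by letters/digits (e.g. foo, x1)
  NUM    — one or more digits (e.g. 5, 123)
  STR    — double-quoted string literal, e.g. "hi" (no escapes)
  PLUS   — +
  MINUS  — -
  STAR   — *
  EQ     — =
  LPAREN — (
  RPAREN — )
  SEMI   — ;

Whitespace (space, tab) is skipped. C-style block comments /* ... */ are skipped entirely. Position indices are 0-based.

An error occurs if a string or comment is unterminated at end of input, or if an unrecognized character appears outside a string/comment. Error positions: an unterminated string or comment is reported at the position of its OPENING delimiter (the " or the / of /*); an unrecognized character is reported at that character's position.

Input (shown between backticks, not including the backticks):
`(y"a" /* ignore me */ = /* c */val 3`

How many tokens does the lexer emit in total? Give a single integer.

pos=0: emit LPAREN '('
pos=1: emit ID 'y' (now at pos=2)
pos=2: enter STRING mode
pos=2: emit STR "a" (now at pos=5)
pos=6: enter COMMENT mode (saw '/*')
exit COMMENT mode (now at pos=21)
pos=22: emit EQ '='
pos=24: enter COMMENT mode (saw '/*')
exit COMMENT mode (now at pos=31)
pos=31: emit ID 'val' (now at pos=34)
pos=35: emit NUM '3' (now at pos=36)
DONE. 6 tokens: [LPAREN, ID, STR, EQ, ID, NUM]

Answer: 6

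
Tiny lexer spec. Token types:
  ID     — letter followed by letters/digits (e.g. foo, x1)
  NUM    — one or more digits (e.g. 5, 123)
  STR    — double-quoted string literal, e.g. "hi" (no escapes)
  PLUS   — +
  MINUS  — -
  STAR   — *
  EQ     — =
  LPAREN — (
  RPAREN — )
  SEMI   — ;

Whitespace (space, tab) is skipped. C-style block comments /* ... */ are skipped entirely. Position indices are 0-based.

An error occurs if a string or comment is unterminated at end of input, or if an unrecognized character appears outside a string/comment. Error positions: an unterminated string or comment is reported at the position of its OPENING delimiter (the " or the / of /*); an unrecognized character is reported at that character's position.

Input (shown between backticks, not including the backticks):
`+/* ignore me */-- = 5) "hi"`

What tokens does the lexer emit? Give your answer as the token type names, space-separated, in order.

Answer: PLUS MINUS MINUS EQ NUM RPAREN STR

Derivation:
pos=0: emit PLUS '+'
pos=1: enter COMMENT mode (saw '/*')
exit COMMENT mode (now at pos=16)
pos=16: emit MINUS '-'
pos=17: emit MINUS '-'
pos=19: emit EQ '='
pos=21: emit NUM '5' (now at pos=22)
pos=22: emit RPAREN ')'
pos=24: enter STRING mode
pos=24: emit STR "hi" (now at pos=28)
DONE. 7 tokens: [PLUS, MINUS, MINUS, EQ, NUM, RPAREN, STR]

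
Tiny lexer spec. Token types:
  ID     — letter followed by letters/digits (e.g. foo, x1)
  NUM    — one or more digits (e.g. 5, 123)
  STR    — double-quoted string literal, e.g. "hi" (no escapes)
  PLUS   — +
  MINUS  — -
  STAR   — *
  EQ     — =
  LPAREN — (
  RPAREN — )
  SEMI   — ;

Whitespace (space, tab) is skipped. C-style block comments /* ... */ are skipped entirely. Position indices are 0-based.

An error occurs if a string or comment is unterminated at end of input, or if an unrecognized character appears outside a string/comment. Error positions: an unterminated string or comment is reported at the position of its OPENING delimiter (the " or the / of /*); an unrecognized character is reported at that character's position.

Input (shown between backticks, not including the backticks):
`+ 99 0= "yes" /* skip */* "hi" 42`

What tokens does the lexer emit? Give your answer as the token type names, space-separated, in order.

Answer: PLUS NUM NUM EQ STR STAR STR NUM

Derivation:
pos=0: emit PLUS '+'
pos=2: emit NUM '99' (now at pos=4)
pos=5: emit NUM '0' (now at pos=6)
pos=6: emit EQ '='
pos=8: enter STRING mode
pos=8: emit STR "yes" (now at pos=13)
pos=14: enter COMMENT mode (saw '/*')
exit COMMENT mode (now at pos=24)
pos=24: emit STAR '*'
pos=26: enter STRING mode
pos=26: emit STR "hi" (now at pos=30)
pos=31: emit NUM '42' (now at pos=33)
DONE. 8 tokens: [PLUS, NUM, NUM, EQ, STR, STAR, STR, NUM]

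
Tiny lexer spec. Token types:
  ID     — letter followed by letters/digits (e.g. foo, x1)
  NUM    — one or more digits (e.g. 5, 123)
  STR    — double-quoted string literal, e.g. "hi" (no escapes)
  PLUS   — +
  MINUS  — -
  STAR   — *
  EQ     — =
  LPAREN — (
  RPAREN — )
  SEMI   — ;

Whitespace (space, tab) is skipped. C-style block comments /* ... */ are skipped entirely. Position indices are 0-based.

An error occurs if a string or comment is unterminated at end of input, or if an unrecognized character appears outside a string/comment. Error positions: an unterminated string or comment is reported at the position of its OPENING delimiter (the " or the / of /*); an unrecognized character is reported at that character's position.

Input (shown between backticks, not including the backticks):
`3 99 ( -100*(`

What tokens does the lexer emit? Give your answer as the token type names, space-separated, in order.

pos=0: emit NUM '3' (now at pos=1)
pos=2: emit NUM '99' (now at pos=4)
pos=5: emit LPAREN '('
pos=7: emit MINUS '-'
pos=8: emit NUM '100' (now at pos=11)
pos=11: emit STAR '*'
pos=12: emit LPAREN '('
DONE. 7 tokens: [NUM, NUM, LPAREN, MINUS, NUM, STAR, LPAREN]

Answer: NUM NUM LPAREN MINUS NUM STAR LPAREN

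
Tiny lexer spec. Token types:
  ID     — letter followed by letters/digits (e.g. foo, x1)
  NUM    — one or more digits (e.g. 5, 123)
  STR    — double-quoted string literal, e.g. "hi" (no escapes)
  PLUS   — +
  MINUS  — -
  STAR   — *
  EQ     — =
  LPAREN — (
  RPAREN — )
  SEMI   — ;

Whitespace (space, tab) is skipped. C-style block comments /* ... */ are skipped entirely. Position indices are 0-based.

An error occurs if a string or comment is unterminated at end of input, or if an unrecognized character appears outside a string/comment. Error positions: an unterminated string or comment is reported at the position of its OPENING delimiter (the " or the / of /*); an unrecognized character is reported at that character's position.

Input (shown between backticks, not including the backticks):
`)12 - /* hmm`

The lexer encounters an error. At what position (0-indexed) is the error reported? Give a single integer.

Answer: 6

Derivation:
pos=0: emit RPAREN ')'
pos=1: emit NUM '12' (now at pos=3)
pos=4: emit MINUS '-'
pos=6: enter COMMENT mode (saw '/*')
pos=6: ERROR — unterminated comment (reached EOF)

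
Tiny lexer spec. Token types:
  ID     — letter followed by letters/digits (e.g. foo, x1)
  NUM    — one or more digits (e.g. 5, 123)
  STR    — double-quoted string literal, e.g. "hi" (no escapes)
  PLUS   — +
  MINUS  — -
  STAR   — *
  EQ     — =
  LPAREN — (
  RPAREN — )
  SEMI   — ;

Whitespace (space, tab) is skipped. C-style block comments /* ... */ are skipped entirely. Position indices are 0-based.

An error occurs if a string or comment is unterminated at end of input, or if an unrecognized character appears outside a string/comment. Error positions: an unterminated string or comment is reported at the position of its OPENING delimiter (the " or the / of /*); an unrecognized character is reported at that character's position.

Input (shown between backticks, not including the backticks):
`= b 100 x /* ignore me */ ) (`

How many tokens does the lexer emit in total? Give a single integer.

Answer: 6

Derivation:
pos=0: emit EQ '='
pos=2: emit ID 'b' (now at pos=3)
pos=4: emit NUM '100' (now at pos=7)
pos=8: emit ID 'x' (now at pos=9)
pos=10: enter COMMENT mode (saw '/*')
exit COMMENT mode (now at pos=25)
pos=26: emit RPAREN ')'
pos=28: emit LPAREN '('
DONE. 6 tokens: [EQ, ID, NUM, ID, RPAREN, LPAREN]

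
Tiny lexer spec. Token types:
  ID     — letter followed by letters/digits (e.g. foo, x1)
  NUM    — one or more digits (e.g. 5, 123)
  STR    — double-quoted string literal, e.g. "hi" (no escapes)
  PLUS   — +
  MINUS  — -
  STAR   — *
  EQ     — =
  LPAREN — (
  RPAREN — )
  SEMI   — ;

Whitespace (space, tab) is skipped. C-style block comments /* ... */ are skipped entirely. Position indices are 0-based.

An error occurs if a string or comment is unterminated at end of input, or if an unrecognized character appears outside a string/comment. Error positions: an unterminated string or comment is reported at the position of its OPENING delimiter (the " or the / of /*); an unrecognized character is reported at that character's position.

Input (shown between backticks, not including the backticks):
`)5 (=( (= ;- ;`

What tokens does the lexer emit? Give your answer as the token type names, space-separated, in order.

Answer: RPAREN NUM LPAREN EQ LPAREN LPAREN EQ SEMI MINUS SEMI

Derivation:
pos=0: emit RPAREN ')'
pos=1: emit NUM '5' (now at pos=2)
pos=3: emit LPAREN '('
pos=4: emit EQ '='
pos=5: emit LPAREN '('
pos=7: emit LPAREN '('
pos=8: emit EQ '='
pos=10: emit SEMI ';'
pos=11: emit MINUS '-'
pos=13: emit SEMI ';'
DONE. 10 tokens: [RPAREN, NUM, LPAREN, EQ, LPAREN, LPAREN, EQ, SEMI, MINUS, SEMI]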